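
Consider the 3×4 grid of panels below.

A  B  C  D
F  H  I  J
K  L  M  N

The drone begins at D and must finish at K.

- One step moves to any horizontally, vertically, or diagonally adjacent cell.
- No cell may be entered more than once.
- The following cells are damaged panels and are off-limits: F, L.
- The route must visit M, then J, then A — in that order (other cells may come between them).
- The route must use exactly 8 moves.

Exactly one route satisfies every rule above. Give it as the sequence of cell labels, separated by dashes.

The waypoints must appear in the order M, J, A, with no cell reused.
Route from D: down-left to I, down to M, up-right to J, up-left to C, 2× left (reaching A), down-right to H, down-left to K — 8 moves in all.
Check: order respected (M at step 2, J at step 3, A at step 6); 8 moves as required.

D - I - M - J - C - B - A - H - K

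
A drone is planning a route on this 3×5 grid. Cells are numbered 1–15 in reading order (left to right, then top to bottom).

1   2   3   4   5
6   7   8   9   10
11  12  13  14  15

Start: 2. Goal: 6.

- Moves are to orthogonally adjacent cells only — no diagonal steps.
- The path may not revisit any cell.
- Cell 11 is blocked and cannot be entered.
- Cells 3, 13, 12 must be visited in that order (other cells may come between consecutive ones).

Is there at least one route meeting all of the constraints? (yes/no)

One route that works: 2 → 3 → 8 → 13 → 12 → 7 → 6.

yes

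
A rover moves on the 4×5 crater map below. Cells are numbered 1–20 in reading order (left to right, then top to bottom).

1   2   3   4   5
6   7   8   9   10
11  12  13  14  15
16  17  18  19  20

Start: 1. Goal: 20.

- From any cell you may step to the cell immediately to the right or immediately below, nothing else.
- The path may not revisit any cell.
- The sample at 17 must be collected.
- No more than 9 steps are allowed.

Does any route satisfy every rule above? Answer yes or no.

yes

One route that works: 1 → 6 → 11 → 16 → 17 → 18 → 19 → 20.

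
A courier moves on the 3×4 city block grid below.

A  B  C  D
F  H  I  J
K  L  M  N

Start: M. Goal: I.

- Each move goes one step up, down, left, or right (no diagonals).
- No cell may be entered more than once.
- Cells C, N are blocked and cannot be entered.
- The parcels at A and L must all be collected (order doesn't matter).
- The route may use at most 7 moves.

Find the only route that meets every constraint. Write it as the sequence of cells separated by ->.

M -> L -> K -> F -> A -> B -> H -> I

The budget equals the shortest possible length, so every move has to be on a shortest route through the required cells.
Route from M: 2× left (reaching K), 2× up (reaching A), right to B, down to H, right to I — 7 moves in all.
Check: all required cells visited; 7 ≤ 7 moves.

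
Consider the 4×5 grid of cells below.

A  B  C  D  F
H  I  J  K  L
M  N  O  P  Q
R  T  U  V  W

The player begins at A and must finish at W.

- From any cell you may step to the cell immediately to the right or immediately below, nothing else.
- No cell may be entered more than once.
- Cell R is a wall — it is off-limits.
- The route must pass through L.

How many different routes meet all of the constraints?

5

A right/down-only route from A to W makes exactly 3 down-moves and 4 right-moves in some order.
With no other constraints that would be C(7,3) = 35 routes.
Split at L and multiply the segment counts (each segment already excludes blocked cells): A→L: 5; L→W: 1; product = 5.
That gives 5 routes.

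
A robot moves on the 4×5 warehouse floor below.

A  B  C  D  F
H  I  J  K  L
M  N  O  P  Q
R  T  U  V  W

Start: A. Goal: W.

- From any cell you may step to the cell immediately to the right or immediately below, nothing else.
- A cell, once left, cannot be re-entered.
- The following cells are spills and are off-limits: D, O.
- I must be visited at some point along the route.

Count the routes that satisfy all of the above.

8

A right/down-only route from A to W makes exactly 3 down-moves and 4 right-moves in some order.
With no other constraints that would be C(7,3) = 35 routes.
Split at I and multiply the segment counts (each segment already excludes blocked cells): A→I: 2; I→W: 4; product = 8.
That gives 8 routes.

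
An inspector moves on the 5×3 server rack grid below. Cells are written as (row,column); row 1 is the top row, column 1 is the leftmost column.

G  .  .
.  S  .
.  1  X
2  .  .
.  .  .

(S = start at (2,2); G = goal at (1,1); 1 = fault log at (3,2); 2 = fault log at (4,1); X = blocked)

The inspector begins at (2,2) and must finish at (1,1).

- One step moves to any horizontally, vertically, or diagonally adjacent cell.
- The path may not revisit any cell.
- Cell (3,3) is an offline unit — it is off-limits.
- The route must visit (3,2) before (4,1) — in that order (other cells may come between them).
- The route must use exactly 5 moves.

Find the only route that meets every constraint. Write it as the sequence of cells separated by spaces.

The waypoints must appear in the order (3,2), (4,1), with no cell reused.
Route from (2,2): down to (3,2), down-left to (4,1), 3× up (reaching (1,1)) — 5 moves in all.
Check: order respected (1 at step 1, 2 at step 2); 5 moves as required.

(2,2) (3,2) (4,1) (3,1) (2,1) (1,1)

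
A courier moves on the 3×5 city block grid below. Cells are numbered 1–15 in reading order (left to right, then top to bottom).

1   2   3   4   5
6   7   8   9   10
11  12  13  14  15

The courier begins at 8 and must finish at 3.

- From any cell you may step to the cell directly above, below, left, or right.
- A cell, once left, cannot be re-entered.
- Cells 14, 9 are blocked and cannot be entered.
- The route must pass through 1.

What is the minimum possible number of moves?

5

Any route passes through 1 somewhere between 8 and 3. Summing Manhattan distances along the two legs (8 → 1 → 3) gives a lower bound of 3 + 2 = 5 moves.
A route of 5 moves achieves this: 8 → 7 → 6 → 1 → 2 → 3.
Since 5 matches the lower bound, it is optimal.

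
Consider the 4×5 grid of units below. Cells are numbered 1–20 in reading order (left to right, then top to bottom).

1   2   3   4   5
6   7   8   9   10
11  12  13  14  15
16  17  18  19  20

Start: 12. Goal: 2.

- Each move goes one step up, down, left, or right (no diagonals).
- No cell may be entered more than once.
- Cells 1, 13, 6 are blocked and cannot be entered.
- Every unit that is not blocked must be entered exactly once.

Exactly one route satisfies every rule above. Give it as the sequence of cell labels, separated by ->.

Need to visit all 17 open cells exactly once, starting at 12 and ending at 2.
Cell 20 has only two open neighbours (15 and 19), so the path must pass straight through it: one of those is the cell it's entered from and the other is where it exits.
Route from 12: left 1 to 11, down 1 to 16, right 4 to 20, up 1 to 15, left 1 to 14, up 1 to 9, right 1 to 10, up 1 to 5, left 2 to 3, down 1 to 8, left 1 to 7, up 1 to 2 — 16 moves in all.
Check: all 17 open cells covered.

12 -> 11 -> 16 -> 17 -> 18 -> 19 -> 20 -> 15 -> 14 -> 9 -> 10 -> 5 -> 4 -> 3 -> 8 -> 7 -> 2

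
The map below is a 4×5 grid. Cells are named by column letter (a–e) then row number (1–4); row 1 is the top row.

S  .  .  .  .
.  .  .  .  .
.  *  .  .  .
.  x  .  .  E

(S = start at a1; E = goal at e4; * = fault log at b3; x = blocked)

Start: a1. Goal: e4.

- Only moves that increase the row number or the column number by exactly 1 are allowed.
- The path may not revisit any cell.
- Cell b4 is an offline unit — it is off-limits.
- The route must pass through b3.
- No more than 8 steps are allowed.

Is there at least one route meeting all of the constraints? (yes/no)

One route that works: a1 → a2 → a3 → b3 → c3 → c4 → d4 → e4.

yes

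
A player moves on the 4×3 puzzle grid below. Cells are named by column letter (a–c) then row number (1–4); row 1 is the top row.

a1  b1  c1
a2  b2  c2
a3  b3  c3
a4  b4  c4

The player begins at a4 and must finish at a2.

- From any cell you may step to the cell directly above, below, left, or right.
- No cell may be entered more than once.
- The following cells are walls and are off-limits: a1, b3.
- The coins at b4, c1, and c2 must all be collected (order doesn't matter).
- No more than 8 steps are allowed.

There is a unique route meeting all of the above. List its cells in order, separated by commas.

a4, b4, c4, c3, c2, c1, b1, b2, a2

Any route must reach b4, c1, and c2 and still end at a2 within 8 moves, so the order of the required stops is forced.
Route from a4: right 2 to c4, up 3 to c1, left 1 to b1, down 1 to b2, left 1 to a2 — 8 moves in all.
Check: all required cells visited; 8 ≤ 8 moves.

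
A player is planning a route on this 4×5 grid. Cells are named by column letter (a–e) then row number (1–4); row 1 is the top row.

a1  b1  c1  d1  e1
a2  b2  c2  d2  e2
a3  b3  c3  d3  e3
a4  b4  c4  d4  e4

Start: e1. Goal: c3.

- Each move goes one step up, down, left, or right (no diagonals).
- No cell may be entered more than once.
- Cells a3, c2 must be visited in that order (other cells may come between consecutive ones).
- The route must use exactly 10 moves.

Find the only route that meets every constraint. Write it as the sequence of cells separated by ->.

The waypoints must appear in the order a3, c2, with no cell reused.
Route from e1: left 4 to a1, down 2 to a3, right 1 to b3, up 1 to b2, right 1 to c2, down 1 to c3 — 10 moves in all.
Check: order respected (a3 at step 6, c2 at step 9); 10 moves as required.

e1 -> d1 -> c1 -> b1 -> a1 -> a2 -> a3 -> b3 -> b2 -> c2 -> c3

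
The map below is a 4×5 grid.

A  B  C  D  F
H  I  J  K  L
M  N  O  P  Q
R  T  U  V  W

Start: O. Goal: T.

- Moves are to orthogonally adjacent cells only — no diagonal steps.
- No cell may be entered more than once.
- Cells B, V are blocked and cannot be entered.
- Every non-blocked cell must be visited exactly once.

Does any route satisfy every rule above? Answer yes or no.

Cell A has only one open neighbour but is neither the start nor the goal, so a Hamiltonian route would have to both enter and leave it through the same neighbour — impossible without revisiting.

no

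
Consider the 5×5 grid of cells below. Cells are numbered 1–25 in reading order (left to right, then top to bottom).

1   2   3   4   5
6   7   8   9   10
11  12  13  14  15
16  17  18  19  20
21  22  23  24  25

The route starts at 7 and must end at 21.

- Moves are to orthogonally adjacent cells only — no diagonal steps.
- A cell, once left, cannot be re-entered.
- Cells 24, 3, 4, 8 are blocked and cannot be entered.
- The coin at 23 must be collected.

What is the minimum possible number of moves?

Any route passes through 23 somewhere between 7 and 21. Summing Manhattan distances along the two legs (7 → 23 → 21) gives a lower bound of 4 + 2 = 6 moves.
A route of 6 moves achieves this: 7 → 12 → 17 → 18 → 23 → 22 → 21.
Since 6 matches the lower bound, it is optimal.

6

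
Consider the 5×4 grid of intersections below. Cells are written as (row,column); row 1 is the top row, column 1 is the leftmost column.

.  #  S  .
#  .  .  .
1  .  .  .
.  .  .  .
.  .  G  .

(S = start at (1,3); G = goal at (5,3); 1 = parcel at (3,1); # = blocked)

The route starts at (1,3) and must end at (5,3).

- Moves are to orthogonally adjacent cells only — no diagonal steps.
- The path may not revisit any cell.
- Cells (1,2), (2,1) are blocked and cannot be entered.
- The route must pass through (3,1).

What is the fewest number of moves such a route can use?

Any route passes through (3,1) somewhere between (1,3) and (5,3). Summing Manhattan distances along the two legs ((1,3) → (3,1) → (5,3)) gives a lower bound of 4 + 4 = 8 moves.
A route of 8 moves achieves this: (1,3) → (2,3) → (3,3) → (3,2) → (3,1) → (4,1) → (5,1) → (5,2) → (5,3).
Since 8 matches the lower bound, it is optimal.

8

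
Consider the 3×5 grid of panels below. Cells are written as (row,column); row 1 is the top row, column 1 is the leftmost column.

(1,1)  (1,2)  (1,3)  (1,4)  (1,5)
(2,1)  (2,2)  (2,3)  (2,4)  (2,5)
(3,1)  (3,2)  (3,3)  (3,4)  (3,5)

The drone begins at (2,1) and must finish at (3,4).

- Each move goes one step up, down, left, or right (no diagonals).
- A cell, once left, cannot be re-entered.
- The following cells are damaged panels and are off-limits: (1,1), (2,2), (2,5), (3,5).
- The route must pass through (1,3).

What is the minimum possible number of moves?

Any route passes through (1,3) somewhere between (2,1) and (3,4). Summing Manhattan distances along the two legs ((2,1) → (1,3) → (3,4)) gives a lower bound of 3 + 3 = 6 moves.
That bound ignores the blocked cells. Measuring each leg by the fewest moves that actually steer around them ((2,1)→(1,3): 5; (1,3)→(3,4): 3) raises the lower bound to 8.
A route of 8 moves exists: (2,1) → (3,1) → (3,2) → (3,3) → (2,3) → (1,3) → (1,4) → (2,4) → (3,4).
Since 8 matches that lower bound, it is optimal.

8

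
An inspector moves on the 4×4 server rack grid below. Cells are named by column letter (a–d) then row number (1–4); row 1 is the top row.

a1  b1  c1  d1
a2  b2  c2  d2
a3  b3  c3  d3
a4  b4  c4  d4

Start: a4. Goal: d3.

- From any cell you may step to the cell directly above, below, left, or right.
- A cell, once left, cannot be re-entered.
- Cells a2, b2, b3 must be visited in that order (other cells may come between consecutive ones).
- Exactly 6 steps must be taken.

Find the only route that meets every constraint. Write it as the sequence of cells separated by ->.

The waypoints must appear in the order a2, b2, b3, with no cell reused.
Route from a4: 2× up (reaching a2), right to b2, down to b3, 2× right (reaching d3) — 6 moves in all.
Check: order respected (a2 at step 2, b2 at step 3, b3 at step 4); 6 moves as required.

a4 -> a3 -> a2 -> b2 -> b3 -> c3 -> d3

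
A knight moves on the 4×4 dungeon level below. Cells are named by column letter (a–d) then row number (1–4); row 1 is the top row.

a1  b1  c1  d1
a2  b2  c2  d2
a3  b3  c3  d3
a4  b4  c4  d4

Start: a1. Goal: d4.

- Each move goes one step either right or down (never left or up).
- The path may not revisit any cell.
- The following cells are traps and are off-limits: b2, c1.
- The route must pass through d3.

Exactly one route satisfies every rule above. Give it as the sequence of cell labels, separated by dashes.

Moves only go right or down, so the column and row indices never decrease.
Route from a1: down 2 to a3, right 3 to d3, down 1 to d4 — 6 moves in all.
Check: all required cells visited.

a1 - a2 - a3 - b3 - c3 - d3 - d4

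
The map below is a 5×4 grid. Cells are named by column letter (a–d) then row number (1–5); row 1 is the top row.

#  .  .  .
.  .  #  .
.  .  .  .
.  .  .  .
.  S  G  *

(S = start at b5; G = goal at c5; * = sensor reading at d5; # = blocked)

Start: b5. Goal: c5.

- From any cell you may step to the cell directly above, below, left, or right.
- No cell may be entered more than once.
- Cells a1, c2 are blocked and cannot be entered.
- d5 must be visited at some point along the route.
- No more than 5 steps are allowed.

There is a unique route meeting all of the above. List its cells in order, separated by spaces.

The 5-move cap with required stops at d5 leaves no slack for detours.
Route from b5: up 1 to b4, right 2 to d4, down 1 to d5, left 1 to c5 — 5 moves in all.
Check: all required cells visited; 5 ≤ 5 moves.

b5 b4 c4 d4 d5 c5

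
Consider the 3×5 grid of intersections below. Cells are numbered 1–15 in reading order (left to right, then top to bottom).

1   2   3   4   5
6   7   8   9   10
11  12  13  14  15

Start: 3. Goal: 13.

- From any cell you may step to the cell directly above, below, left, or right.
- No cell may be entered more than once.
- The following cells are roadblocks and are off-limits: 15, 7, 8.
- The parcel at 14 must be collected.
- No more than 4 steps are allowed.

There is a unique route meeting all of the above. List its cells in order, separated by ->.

The budget equals the shortest possible length, so every move has to be on a shortest route through the required cells.
Route from 3: right to 4, 2× down (reaching 14), left to 13 — 4 moves in all.
Check: all required cells visited; 4 ≤ 4 moves.

3 -> 4 -> 9 -> 14 -> 13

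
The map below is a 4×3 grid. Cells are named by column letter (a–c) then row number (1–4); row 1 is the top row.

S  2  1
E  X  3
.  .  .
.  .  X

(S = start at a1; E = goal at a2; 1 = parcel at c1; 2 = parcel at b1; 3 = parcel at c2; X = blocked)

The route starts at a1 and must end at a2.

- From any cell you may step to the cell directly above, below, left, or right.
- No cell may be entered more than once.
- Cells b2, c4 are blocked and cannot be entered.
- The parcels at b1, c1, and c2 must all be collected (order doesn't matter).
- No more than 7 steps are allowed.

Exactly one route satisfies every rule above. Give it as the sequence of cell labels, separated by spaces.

The budget equals the shortest possible length, so every move has to be on a shortest route through the required cells.
Route from a1: right 2 to c1, down 2 to c3, left 2 to a3, up 1 to a2 — 7 moves in all.
Check: all required cells visited; 7 ≤ 7 moves.

a1 b1 c1 c2 c3 b3 a3 a2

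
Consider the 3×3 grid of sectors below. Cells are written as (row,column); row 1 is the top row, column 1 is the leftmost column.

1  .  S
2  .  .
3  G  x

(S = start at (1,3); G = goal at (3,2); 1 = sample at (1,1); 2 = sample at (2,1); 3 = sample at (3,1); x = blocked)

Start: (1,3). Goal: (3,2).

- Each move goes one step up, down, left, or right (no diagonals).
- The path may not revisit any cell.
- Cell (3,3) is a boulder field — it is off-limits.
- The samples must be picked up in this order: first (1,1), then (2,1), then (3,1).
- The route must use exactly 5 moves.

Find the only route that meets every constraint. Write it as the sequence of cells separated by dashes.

The waypoints must appear in the order (1,1), (2,1), (3,1), with no cell reused.
Route from (1,3): left 2 to (1,1), down 2 to (3,1), right 1 to (3,2) — 5 moves in all.
Check: order respected (1 at step 2, 2 at step 3, 3 at step 4); 5 moves as required.

(1,3) - (1,2) - (1,1) - (2,1) - (3,1) - (3,2)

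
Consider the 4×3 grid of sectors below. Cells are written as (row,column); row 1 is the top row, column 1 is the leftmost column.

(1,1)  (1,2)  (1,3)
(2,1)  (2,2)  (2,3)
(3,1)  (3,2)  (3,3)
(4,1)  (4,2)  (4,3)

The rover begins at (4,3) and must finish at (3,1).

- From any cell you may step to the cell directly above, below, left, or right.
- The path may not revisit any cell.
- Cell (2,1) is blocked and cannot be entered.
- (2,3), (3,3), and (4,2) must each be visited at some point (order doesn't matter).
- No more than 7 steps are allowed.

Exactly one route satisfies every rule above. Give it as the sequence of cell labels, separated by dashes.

Any route must reach (2,3), (3,3), and (4,2) and still end at (3,1) within 7 moves, so the order of the required stops is forced.
Route from (4,3): 2× up (reaching (2,3)), left to (2,2), 2× down (reaching (4,2)), left to (4,1), up to (3,1) — 7 moves in all.
Check: all required cells visited; 7 ≤ 7 moves.

(4,3) - (3,3) - (2,3) - (2,2) - (3,2) - (4,2) - (4,1) - (3,1)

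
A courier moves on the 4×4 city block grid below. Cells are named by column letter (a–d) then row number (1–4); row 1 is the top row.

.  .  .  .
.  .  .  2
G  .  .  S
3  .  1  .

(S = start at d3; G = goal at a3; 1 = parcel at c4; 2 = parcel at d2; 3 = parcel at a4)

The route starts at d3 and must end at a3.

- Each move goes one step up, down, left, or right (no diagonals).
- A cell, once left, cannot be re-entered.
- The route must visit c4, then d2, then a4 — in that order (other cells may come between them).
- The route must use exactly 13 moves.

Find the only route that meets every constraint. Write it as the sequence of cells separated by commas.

d3, d4, c4, c3, c2, d2, d1, c1, b1, b2, b3, b4, a4, a3

The waypoints must appear in the order c4, d2, a4, with no cell reused.
Route from d3: down to d4, left to c4, 2× up (reaching c2), right to d2, up to d1, 2× left (reaching b1), 3× down (reaching b4), left to a4, up to a3 — 13 moves in all.
Check: order respected (1 at step 2, 2 at step 5, 3 at step 12); 13 moves as required.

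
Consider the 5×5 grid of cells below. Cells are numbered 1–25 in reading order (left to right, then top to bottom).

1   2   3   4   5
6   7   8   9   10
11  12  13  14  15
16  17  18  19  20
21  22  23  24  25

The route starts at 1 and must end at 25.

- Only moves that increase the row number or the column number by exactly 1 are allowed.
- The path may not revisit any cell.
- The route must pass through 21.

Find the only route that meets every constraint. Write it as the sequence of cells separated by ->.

Moves only go right or down, so the column and row indices never decrease.
Route from 1: down 4 to 21, right 4 to 25 — 8 moves in all.
Check: all required cells visited.

1 -> 6 -> 11 -> 16 -> 21 -> 22 -> 23 -> 24 -> 25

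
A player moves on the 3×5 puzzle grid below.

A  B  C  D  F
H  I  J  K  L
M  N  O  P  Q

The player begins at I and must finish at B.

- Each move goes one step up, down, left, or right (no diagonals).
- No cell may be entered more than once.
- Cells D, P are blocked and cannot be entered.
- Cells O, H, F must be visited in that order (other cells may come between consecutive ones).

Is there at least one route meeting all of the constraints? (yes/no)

F must be visited but has only one open neighbour (L), and it is neither the start nor the goal — the route would have to enter and leave through L, re-entering it.

no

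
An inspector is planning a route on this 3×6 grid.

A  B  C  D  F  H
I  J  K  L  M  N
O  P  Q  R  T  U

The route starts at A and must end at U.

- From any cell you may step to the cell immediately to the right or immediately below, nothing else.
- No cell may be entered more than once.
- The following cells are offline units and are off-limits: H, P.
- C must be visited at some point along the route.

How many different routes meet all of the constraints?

A right/down-only route from A to U makes exactly 2 down-moves and 5 right-moves in some order.
With no other constraints that would be C(7,2) = 21 routes.
Split at C and multiply the segment counts (each segment already excludes blocked cells): A→C: 1; C→U: 9; product = 9.
That gives 9 routes.

9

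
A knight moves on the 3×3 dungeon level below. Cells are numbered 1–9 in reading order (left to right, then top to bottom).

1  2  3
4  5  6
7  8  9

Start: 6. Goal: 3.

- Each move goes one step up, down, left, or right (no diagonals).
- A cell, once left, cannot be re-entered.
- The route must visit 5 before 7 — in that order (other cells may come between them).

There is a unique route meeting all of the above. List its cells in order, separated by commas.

The waypoints must appear in the order 5, 7, with no cell reused.
Route from 6: left to 5, down to 8, left to 7, 2× up (reaching 1), 2× right (reaching 3) — 7 moves in all.
Check: order respected (5 at step 1, 7 at step 3).

6, 5, 8, 7, 4, 1, 2, 3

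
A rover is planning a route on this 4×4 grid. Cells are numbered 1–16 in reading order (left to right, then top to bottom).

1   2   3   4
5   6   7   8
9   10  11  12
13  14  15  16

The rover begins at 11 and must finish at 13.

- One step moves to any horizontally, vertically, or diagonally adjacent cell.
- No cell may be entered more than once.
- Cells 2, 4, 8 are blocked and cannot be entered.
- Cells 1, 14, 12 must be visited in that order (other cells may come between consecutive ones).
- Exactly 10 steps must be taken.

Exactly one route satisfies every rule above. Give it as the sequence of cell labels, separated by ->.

The waypoints must appear in the order 1, 14, 12, with no cell reused.
Route from 11: up-left 2 to 1, down 2 to 9, down-right 1 to 14, right 1 to 15, up-right 1 to 12, up-left 1 to 7, down-left 2 to 13 — 10 moves in all.
Check: order respected (1 at step 2, 14 at step 5, 12 at step 7); 10 moves as required.

11 -> 6 -> 1 -> 5 -> 9 -> 14 -> 15 -> 12 -> 7 -> 10 -> 13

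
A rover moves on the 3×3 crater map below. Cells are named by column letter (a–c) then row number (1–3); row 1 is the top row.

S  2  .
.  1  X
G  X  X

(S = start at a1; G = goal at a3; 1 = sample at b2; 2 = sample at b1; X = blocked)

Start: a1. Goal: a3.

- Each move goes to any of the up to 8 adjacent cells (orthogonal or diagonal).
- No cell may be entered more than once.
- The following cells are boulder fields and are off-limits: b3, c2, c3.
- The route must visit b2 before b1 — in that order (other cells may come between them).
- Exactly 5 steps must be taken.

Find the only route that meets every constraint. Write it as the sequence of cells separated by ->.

a1 -> b2 -> c1 -> b1 -> a2 -> a3

The waypoints must appear in the order b2, b1, with no cell reused.
Route from a1: down-right 1 to b2, up-right 1 to c1, left 1 to b1, down-left 1 to a2, down 1 to a3 — 5 moves in all.
Check: order respected (1 at step 1, 2 at step 3); 5 moves as required.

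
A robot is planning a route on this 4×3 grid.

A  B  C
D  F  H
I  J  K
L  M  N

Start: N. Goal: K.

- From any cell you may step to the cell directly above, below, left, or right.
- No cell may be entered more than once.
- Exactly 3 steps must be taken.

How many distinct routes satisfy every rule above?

1

Need simple routes of exactly 3 moves from N to K (Manhattan distance 1, so 1 moves are spent on a detour and 1 undoing it).
Enumerating: N M J K.
That gives 1 route.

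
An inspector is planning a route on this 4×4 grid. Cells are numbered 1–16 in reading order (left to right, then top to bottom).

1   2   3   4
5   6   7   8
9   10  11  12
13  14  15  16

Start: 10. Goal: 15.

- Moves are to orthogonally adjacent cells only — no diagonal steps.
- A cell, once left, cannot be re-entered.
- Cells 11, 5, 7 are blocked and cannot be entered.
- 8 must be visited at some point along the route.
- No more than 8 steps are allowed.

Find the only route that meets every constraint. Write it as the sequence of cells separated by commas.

Any route must reach 8 and still end at 15 within 8 moves, so the order of the required stops is forced.
Route from 10: up 2 to 2, right 2 to 4, down 3 to 16, left 1 to 15 — 8 moves in all.
Check: all required cells visited; 8 ≤ 8 moves.

10, 6, 2, 3, 4, 8, 12, 16, 15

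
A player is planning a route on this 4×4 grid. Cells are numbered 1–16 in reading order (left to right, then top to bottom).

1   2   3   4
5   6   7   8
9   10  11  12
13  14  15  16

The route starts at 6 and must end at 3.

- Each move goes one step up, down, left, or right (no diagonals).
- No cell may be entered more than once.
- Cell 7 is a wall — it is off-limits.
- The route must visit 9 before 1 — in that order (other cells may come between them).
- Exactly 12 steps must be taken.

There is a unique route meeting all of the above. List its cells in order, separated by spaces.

6 10 11 12 16 15 14 13 9 5 1 2 3

The waypoints must appear in the order 9, 1, with no cell reused.
Route from 6: down to 10, 2× right (reaching 12), down to 16, 3× left (reaching 13), 3× up (reaching 1), 2× right (reaching 3) — 12 moves in all.
Check: order respected (9 at step 8, 1 at step 10); 12 moves as required.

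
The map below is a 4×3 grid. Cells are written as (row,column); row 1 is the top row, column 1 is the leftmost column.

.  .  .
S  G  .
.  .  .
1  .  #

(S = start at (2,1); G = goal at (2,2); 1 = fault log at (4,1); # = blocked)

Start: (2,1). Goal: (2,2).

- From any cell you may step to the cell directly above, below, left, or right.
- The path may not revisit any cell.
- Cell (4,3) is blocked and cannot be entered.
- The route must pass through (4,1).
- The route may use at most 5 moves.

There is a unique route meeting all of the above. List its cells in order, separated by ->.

The budget equals the shortest possible length, so every move has to be on a shortest route through the required cells.
Route from (2,1): 2× down (reaching (4,1)), right to (4,2), 2× up (reaching (2,2)) — 5 moves in all.
Check: all required cells visited; 5 ≤ 5 moves.

(2,1) -> (3,1) -> (4,1) -> (4,2) -> (3,2) -> (2,2)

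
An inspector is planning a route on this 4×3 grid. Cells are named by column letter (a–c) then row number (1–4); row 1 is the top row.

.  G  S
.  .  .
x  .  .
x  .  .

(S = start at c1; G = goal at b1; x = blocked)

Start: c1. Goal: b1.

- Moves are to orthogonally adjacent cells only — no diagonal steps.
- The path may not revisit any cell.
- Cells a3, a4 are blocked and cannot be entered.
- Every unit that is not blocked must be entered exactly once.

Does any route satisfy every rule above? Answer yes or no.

One route that works: c1 → c2 → c3 → c4 → b4 → b3 → b2 → a2 → a1 → b1.

yes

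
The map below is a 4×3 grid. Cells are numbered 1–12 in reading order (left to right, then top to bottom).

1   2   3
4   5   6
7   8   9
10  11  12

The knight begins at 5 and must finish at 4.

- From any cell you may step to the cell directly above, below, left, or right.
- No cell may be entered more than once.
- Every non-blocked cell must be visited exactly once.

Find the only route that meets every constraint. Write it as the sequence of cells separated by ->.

5 -> 8 -> 7 -> 10 -> 11 -> 12 -> 9 -> 6 -> 3 -> 2 -> 1 -> 4

Need to visit all 12 open cells exactly once, starting at 5 and ending at 4.
Cell 3 has only two open neighbours (6 and 2), so the path must pass straight through it: one of those is the cell it's entered from and the other is where it exits.
Route from 5: down to 8, left to 7, down to 10, 2× right (reaching 12), 3× up (reaching 3), 2× left (reaching 1), down to 4 — 11 moves in all.
Check: all 12 open cells covered.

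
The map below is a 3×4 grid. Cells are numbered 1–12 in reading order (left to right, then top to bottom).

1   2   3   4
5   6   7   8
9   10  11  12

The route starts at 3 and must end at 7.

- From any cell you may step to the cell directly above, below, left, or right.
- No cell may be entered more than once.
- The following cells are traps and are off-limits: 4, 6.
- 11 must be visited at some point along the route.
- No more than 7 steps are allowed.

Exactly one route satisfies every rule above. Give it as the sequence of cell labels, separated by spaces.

The budget equals the shortest possible length, so every move has to be on a shortest route through the required cells.
Route from 3: left 2 to 1, down 2 to 9, right 2 to 11, up 1 to 7 — 7 moves in all.
Check: all required cells visited; 7 ≤ 7 moves.

3 2 1 5 9 10 11 7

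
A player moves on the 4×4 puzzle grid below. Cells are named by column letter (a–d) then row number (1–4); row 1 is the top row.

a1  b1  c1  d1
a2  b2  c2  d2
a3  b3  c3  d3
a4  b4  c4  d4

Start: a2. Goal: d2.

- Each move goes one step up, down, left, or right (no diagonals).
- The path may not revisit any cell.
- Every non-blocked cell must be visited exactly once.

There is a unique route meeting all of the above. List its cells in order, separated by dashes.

Need to visit all 16 open cells exactly once, starting at a2 and ending at d2.
Cell d4 has only two open neighbours (d3 and c4), so the path must pass straight through it: one of those is the cell it's entered from and the other is where it exits.
Route from a2: up to a1, right to b1, 2× down (reaching b3), left to a3, down to a4, 3× right (reaching d4), up to d3, left to c3, 2× up (reaching c1), right to d1, down to d2 — 15 moves in all.
Check: all 16 open cells covered.

a2 - a1 - b1 - b2 - b3 - a3 - a4 - b4 - c4 - d4 - d3 - c3 - c2 - c1 - d1 - d2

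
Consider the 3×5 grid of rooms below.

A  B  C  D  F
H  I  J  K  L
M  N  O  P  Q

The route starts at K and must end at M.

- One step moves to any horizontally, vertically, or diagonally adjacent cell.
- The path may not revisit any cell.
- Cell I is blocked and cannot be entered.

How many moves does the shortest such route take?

With diagonal moves allowed, the Chebyshev distance max(|Δrow|,|Δcol|) from K to M is 3, so at least 3 moves are needed.
A route of 3 moves achieves this: K → J → N → M.
Since 3 matches the lower bound, it is optimal.

3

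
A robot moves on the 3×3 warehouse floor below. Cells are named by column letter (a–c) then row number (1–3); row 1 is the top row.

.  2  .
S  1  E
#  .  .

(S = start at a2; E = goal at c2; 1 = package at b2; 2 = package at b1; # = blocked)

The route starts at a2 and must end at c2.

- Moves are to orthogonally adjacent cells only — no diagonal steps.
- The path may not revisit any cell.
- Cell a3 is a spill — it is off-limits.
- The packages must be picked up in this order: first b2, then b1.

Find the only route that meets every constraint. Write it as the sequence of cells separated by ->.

The waypoints must appear in the order b2, b1, with no cell reused.
Route from a2: right 1 to b2, up 1 to b1, right 1 to c1, down 1 to c2 — 4 moves in all.
Check: order respected (1 at step 1, 2 at step 2).

a2 -> b2 -> b1 -> c1 -> c2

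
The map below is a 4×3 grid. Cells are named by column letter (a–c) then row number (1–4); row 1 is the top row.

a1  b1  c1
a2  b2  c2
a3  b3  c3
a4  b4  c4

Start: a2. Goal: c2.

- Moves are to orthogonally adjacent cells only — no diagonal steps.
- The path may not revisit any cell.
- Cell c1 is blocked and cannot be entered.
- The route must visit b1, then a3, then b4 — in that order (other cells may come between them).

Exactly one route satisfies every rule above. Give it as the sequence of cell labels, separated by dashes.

The waypoints must appear in the order b1, a3, b4, with no cell reused.
Route from a2: up to a1, right to b1, 2× down (reaching b3), left to a3, down to a4, 2× right (reaching c4), 2× up (reaching c2) — 10 moves in all.
Check: order respected (b1 at step 2, a3 at step 5, b4 at step 7).

a2 - a1 - b1 - b2 - b3 - a3 - a4 - b4 - c4 - c3 - c2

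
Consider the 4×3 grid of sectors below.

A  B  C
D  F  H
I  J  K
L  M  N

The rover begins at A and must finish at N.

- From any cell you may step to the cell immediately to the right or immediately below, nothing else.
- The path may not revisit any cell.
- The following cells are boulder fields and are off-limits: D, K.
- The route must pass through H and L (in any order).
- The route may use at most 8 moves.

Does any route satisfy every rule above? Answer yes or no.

L is below but to the left of H: going H → L would need a leftward move and L → H an upward move, so no right/down-only route can visit both required cells.

no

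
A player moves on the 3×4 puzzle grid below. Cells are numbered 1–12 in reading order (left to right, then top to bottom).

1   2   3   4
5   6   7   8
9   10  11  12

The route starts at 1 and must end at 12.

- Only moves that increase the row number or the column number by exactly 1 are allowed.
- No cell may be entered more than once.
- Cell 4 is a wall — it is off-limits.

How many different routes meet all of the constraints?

9

A right/down-only route from 1 to 12 makes exactly 2 down-moves and 3 right-moves in some order.
With no other constraints that would be C(5,2) = 10 routes.
Subtract routes through each blocked cell (inclusion–exclusion for overlaps): − through 4: 1 → 9.
That gives 9 routes.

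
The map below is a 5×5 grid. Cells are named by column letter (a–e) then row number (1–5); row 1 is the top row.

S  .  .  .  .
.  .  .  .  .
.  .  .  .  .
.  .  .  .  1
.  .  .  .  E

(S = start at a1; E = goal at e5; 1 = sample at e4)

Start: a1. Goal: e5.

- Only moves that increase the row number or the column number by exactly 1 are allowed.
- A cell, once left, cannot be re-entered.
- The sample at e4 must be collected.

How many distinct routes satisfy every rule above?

35

A right/down-only route from a1 to e5 makes exactly 4 down-moves and 4 right-moves in some order.
With no other constraints that would be C(8,4) = 70 routes.
Split at e4 and multiply the segment counts: a1→e4: 35; e4→e5: 1; product = 35.
That gives 35 routes.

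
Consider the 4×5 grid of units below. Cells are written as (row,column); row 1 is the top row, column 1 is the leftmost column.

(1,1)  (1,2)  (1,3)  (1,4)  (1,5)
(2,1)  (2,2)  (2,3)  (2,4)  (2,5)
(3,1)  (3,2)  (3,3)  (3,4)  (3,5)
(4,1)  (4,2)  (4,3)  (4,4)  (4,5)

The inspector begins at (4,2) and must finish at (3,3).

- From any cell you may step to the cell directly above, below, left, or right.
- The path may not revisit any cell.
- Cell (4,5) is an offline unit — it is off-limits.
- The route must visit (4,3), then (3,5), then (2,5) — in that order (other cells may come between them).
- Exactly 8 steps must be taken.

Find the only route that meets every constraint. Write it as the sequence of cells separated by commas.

The waypoints must appear in the order (4,3), (3,5), (2,5), with no cell reused.
Route from (4,2): right 2 to (4,4), up 1 to (3,4), right 1 to (3,5), up 1 to (2,5), left 2 to (2,3), down 1 to (3,3) — 8 moves in all.
Check: order respected ((4,3) at step 1, (3,5) at step 4, (2,5) at step 5); 8 moves as required.

(4,2), (4,3), (4,4), (3,4), (3,5), (2,5), (2,4), (2,3), (3,3)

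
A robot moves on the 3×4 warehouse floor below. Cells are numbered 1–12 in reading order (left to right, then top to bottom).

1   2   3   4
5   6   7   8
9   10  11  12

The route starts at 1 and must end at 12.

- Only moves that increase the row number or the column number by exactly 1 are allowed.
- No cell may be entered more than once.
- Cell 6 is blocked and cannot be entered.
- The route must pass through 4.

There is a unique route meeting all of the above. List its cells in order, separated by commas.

Moves only go right or down, so the column and row indices never decrease.
Route from 1: 3× right (reaching 4), 2× down (reaching 12) — 5 moves in all.
Check: all required cells visited.

1, 2, 3, 4, 8, 12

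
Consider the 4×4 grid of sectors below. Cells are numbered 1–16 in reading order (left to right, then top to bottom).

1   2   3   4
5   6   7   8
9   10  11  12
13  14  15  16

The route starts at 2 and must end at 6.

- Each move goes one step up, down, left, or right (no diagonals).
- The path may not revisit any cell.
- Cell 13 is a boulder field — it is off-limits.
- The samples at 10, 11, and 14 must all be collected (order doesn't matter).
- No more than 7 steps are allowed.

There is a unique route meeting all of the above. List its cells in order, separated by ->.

2 -> 3 -> 7 -> 11 -> 15 -> 14 -> 10 -> 6

The 7-move cap with required stops at 10, 11, 14 leaves no slack for detours.
Route from 2: right to 3, 3× down (reaching 15), left to 14, 2× up (reaching 6) — 7 moves in all.
Check: all required cells visited; 7 ≤ 7 moves.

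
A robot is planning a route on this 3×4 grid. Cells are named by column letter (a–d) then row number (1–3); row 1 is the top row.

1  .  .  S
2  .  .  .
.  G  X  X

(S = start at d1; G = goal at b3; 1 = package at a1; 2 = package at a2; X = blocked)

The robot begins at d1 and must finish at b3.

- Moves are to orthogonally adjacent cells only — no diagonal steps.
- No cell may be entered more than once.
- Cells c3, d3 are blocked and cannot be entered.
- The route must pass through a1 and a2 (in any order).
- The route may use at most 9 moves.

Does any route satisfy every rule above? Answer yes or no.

yes

One route that works: d1 → c1 → b1 → a1 → a2 → a3 → b3.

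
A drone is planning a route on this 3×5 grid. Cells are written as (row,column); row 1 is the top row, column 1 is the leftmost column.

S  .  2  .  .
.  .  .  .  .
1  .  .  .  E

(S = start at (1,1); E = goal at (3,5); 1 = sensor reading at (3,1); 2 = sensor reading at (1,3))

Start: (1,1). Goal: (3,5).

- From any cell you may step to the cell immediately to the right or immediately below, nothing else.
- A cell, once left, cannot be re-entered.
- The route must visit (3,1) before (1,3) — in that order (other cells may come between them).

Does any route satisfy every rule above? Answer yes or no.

no

(1,3) lies above (3,1), so going from (3,1) to (1,3) would need an upward move — but moves only go right/down, so (3,1) cannot be visited before (1,3).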